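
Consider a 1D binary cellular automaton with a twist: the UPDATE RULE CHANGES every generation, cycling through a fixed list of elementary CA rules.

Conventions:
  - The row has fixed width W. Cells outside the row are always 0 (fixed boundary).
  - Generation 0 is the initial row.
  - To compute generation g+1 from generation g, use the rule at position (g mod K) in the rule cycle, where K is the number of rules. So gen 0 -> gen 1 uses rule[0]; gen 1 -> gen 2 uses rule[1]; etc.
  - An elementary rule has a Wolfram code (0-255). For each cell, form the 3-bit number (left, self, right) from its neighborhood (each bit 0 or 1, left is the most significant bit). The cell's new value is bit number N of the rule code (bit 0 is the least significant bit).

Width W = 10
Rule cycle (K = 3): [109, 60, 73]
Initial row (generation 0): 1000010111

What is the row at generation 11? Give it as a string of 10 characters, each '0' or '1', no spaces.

Gen 0: 1000010111
Gen 1 (rule 109): 1011011101
Gen 2 (rule 60): 1110110011
Gen 3 (rule 73): 1010110011
Gen 4 (rule 109): 1111110011
Gen 5 (rule 60): 1000001010
Gen 6 (rule 73): 0011100000
Gen 7 (rule 109): 1010101111
Gen 8 (rule 60): 1111111000
Gen 9 (rule 73): 1000001011
Gen 10 (rule 109): 1011101111
Gen 11 (rule 60): 1110011000

Answer: 1110011000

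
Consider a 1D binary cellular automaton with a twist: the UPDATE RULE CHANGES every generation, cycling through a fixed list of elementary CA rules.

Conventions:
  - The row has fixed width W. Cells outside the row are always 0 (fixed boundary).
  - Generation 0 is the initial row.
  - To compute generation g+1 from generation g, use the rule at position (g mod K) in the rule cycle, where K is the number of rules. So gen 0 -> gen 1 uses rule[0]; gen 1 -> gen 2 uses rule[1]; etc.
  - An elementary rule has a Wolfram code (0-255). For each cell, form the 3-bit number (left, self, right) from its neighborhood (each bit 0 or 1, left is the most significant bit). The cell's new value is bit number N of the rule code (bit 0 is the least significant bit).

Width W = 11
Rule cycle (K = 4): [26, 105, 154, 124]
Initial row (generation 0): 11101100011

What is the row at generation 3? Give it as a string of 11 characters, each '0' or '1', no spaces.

Answer: 01011001101

Derivation:
Gen 0: 11101100011
Gen 1 (rule 26): 10001010110
Gen 2 (rule 105): 00100101110
Gen 3 (rule 154): 01011001101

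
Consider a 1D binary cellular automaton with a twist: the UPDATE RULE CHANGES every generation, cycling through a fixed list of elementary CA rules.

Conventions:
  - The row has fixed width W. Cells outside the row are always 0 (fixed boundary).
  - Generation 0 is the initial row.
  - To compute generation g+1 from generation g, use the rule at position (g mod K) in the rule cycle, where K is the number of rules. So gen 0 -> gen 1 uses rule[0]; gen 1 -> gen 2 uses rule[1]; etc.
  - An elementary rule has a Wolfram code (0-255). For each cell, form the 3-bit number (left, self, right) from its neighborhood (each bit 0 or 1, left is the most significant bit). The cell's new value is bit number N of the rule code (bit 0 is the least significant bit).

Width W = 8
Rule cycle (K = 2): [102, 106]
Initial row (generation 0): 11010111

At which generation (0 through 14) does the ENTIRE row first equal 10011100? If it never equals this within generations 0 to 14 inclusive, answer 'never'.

Gen 0: 11010111
Gen 1 (rule 102): 01111001
Gen 2 (rule 106): 11001010
Gen 3 (rule 102): 01011110
Gen 4 (rule 106): 10110010
Gen 5 (rule 102): 11010110
Gen 6 (rule 106): 11101110
Gen 7 (rule 102): 00110010
Gen 8 (rule 106): 01110100
Gen 9 (rule 102): 10011100
Gen 10 (rule 106): 00110100
Gen 11 (rule 102): 01011100
Gen 12 (rule 106): 10110100
Gen 13 (rule 102): 11011100
Gen 14 (rule 106): 11110100

Answer: 9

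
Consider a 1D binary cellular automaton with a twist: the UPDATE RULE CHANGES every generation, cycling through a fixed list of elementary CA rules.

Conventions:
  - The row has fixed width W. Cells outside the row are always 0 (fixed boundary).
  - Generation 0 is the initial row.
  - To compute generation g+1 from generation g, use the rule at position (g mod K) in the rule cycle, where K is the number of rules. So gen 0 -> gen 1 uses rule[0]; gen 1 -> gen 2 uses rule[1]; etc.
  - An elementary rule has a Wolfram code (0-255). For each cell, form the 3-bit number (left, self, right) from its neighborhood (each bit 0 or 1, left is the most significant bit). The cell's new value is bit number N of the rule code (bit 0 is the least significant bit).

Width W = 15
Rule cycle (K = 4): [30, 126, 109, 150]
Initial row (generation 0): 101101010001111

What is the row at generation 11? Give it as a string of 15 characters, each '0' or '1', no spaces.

Gen 0: 101101010001111
Gen 1 (rule 30): 101001011011000
Gen 2 (rule 126): 111111111111100
Gen 3 (rule 109): 100000000000101
Gen 4 (rule 150): 110000000001101
Gen 5 (rule 30): 101000000011001
Gen 6 (rule 126): 111100000111111
Gen 7 (rule 109): 100101110100001
Gen 8 (rule 150): 111100100110011
Gen 9 (rule 30): 100011111101110
Gen 10 (rule 126): 110110000111011
Gen 11 (rule 109): 111110110101111

Answer: 111110110101111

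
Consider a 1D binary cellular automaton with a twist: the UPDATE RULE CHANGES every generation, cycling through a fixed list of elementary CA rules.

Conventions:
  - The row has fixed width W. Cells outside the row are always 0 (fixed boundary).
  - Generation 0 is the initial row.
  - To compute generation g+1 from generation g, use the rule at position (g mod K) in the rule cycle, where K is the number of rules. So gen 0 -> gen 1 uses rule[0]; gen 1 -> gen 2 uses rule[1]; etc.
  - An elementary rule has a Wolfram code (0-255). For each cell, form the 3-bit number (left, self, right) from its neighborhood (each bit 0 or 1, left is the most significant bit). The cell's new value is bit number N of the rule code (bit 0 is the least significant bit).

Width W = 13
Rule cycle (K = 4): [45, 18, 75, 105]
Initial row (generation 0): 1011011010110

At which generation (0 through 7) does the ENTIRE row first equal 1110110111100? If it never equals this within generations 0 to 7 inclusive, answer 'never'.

Gen 0: 1011011010110
Gen 1 (rule 45): 1110110111100
Gen 2 (rule 18): 0000000000010
Gen 3 (rule 75): 1111111111100
Gen 4 (rule 105): 1000000000101
Gen 5 (rule 45): 1011111110111
Gen 6 (rule 18): 0000000000000
Gen 7 (rule 75): 1111111111111

Answer: 1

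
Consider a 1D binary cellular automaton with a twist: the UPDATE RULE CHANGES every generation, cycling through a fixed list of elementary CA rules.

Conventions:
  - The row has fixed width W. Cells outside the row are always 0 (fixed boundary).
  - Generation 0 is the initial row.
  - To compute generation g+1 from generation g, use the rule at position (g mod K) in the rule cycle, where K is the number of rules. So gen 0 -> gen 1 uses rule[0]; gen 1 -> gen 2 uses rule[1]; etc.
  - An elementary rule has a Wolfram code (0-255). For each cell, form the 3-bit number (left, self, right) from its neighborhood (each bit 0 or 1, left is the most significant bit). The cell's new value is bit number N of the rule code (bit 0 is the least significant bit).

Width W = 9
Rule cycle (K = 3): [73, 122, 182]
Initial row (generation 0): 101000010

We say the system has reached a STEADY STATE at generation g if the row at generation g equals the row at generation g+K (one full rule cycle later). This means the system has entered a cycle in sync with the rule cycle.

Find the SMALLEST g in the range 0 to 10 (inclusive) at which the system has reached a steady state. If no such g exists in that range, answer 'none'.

Gen 0: 101000010
Gen 1 (rule 73): 000011000
Gen 2 (rule 122): 000111100
Gen 3 (rule 182): 001011010
Gen 4 (rule 73): 100011000
Gen 5 (rule 122): 010111100
Gen 6 (rule 182): 111011010
Gen 7 (rule 73): 101011000
Gen 8 (rule 122): 010111100
Gen 9 (rule 182): 111011010
Gen 10 (rule 73): 101011000
Gen 11 (rule 122): 010111100
Gen 12 (rule 182): 111011010
Gen 13 (rule 73): 101011000

Answer: 5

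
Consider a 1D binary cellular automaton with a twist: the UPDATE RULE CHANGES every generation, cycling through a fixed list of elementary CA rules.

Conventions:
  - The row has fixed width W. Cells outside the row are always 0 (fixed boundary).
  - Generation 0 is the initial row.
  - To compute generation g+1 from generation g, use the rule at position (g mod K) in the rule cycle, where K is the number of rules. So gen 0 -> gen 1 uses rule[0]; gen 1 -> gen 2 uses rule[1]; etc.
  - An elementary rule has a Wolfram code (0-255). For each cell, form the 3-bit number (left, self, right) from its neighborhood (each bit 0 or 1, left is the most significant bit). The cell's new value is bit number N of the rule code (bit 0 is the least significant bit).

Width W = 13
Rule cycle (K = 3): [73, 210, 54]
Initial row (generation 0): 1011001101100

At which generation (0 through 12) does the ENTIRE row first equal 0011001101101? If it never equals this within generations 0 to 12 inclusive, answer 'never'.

Gen 0: 1011001101100
Gen 1 (rule 73): 0011001101101
Gen 2 (rule 210): 0101110100100
Gen 3 (rule 54): 1110001111110
Gen 4 (rule 73): 1010101000010
Gen 5 (rule 210): 0000000100101
Gen 6 (rule 54): 0000001111111
Gen 7 (rule 73): 1111101000001
Gen 8 (rule 210): 0111100100010
Gen 9 (rule 54): 1000011110111
Gen 10 (rule 73): 0011010010101
Gen 11 (rule 210): 0101001100000
Gen 12 (rule 54): 1111110010000

Answer: 1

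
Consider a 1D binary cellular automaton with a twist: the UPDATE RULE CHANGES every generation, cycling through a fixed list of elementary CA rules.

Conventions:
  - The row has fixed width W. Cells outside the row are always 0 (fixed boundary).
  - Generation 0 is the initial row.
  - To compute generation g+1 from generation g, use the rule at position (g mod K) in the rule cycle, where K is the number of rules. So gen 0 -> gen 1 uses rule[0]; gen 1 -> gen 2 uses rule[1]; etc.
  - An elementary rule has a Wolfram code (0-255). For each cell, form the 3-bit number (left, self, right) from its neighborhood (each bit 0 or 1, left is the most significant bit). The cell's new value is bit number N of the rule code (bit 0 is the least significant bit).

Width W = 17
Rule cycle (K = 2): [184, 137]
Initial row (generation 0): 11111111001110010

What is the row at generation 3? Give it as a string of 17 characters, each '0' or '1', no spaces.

Answer: 11111010000100000

Derivation:
Gen 0: 11111111001110010
Gen 1 (rule 184): 11111110101101001
Gen 2 (rule 137): 11111100001000000
Gen 3 (rule 184): 11111010000100000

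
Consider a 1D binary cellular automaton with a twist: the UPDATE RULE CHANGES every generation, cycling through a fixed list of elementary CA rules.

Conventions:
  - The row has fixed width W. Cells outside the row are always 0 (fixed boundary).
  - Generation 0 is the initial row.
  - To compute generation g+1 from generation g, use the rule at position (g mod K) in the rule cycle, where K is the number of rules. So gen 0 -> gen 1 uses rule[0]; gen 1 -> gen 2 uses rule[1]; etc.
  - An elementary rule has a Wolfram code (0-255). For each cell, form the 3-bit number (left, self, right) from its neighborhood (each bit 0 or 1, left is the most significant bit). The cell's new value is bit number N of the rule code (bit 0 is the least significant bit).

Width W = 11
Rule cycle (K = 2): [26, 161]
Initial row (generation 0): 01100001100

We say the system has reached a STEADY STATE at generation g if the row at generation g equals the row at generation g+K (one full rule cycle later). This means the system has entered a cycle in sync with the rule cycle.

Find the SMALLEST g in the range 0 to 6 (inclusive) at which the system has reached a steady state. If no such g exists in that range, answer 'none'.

Answer: 4

Derivation:
Gen 0: 01100001100
Gen 1 (rule 26): 11010011010
Gen 2 (rule 161): 00100000100
Gen 3 (rule 26): 01010001010
Gen 4 (rule 161): 00100100100
Gen 5 (rule 26): 01011011010
Gen 6 (rule 161): 00100100100
Gen 7 (rule 26): 01011011010
Gen 8 (rule 161): 00100100100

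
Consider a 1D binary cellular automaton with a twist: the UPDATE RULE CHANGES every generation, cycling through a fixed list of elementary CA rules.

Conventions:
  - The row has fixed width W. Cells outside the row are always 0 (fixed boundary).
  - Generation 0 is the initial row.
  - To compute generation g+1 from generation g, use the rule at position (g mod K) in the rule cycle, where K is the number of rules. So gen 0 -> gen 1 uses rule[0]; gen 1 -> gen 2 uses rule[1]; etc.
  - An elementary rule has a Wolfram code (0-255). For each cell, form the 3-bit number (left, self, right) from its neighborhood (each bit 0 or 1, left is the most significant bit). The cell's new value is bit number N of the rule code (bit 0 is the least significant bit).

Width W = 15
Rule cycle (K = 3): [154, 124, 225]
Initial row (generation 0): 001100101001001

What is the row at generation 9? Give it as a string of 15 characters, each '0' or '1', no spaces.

Answer: 100110100100011

Derivation:
Gen 0: 001100101001001
Gen 1 (rule 154): 011011000110110
Gen 2 (rule 124): 011111100111111
Gen 3 (rule 225): 001111100011111
Gen 4 (rule 154): 011111010111110
Gen 5 (rule 124): 010001111100011
Gen 6 (rule 225): 000100111101001
Gen 7 (rule 154): 001011111000110
Gen 8 (rule 124): 001110001100111
Gen 9 (rule 225): 100110100100011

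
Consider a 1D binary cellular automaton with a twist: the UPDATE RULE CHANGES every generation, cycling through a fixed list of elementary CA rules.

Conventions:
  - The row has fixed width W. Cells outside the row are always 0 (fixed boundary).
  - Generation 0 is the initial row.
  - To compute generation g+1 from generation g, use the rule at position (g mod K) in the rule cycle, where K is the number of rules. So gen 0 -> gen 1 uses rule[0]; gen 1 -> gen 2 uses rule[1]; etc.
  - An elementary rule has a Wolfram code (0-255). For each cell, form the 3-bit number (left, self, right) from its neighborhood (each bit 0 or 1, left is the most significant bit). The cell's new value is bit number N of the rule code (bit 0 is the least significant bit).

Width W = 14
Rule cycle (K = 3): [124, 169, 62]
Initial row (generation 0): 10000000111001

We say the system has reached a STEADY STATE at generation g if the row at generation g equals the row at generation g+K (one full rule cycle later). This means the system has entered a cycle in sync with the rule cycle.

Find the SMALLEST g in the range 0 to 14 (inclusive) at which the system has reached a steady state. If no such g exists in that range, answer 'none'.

Gen 0: 10000000111001
Gen 1 (rule 124): 11000000101101
Gen 2 (rule 169): 10011110011010
Gen 3 (rule 62): 11110001110111
Gen 4 (rule 124): 10011001011101
Gen 5 (rule 169): 00010000111010
Gen 6 (rule 62): 00111001100111
Gen 7 (rule 124): 00101101110101
Gen 8 (rule 169): 10011011101010
Gen 9 (rule 62): 11110110011111
Gen 10 (rule 124): 10011111010001
Gen 11 (rule 169): 00011110100100
Gen 12 (rule 62): 00110001111110
Gen 13 (rule 124): 00111001000011
Gen 14 (rule 169): 10110000011010
Gen 15 (rule 62): 11101000110111
Gen 16 (rule 124): 10111100111101
Gen 17 (rule 169): 01111000111010

Answer: none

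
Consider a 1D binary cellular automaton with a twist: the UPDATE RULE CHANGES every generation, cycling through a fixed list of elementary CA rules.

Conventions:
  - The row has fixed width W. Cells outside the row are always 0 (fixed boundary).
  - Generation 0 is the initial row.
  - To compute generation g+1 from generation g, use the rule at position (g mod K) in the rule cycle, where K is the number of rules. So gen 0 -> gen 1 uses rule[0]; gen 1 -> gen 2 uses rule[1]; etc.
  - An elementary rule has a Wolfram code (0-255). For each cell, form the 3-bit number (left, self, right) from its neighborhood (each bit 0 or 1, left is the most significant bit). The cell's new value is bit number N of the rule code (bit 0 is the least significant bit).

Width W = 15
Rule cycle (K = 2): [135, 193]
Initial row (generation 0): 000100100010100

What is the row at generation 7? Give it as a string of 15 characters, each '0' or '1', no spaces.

Answer: 101111001000111

Derivation:
Gen 0: 000100100010100
Gen 1 (rule 135): 111101101110101
Gen 2 (rule 193): 011100100110000
Gen 3 (rule 135): 101001101000111
Gen 4 (rule 193): 000000100010011
Gen 5 (rule 135): 111111101110100
Gen 6 (rule 193): 011111100110001
Gen 7 (rule 135): 101111001000111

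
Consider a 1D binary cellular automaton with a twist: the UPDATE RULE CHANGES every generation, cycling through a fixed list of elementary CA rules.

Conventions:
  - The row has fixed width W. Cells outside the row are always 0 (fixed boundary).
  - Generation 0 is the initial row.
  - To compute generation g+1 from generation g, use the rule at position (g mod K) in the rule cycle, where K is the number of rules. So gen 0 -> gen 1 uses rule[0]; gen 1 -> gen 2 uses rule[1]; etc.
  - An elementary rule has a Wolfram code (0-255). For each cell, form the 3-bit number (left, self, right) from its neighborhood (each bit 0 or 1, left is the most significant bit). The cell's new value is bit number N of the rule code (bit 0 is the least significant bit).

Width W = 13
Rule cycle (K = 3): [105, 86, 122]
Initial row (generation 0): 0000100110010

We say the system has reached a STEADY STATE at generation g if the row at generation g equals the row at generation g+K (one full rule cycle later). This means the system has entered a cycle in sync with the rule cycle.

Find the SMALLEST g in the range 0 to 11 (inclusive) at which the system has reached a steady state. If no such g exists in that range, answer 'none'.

Gen 0: 0000100110010
Gen 1 (rule 105): 1110000110000
Gen 2 (rule 86): 0011001011000
Gen 3 (rule 122): 0111110111100
Gen 4 (rule 105): 0100011100101
Gen 5 (rule 86): 1110100111101
Gen 6 (rule 122): 1011011100110
Gen 7 (rule 105): 0111110100110
Gen 8 (rule 86): 1000010111011
Gen 9 (rule 122): 0100101101111
Gen 10 (rule 105): 0000011111001
Gen 11 (rule 86): 0000100001111
Gen 12 (rule 122): 0001010011001
Gen 13 (rule 105): 1100100011000
Gen 14 (rule 86): 0111110101100

Answer: none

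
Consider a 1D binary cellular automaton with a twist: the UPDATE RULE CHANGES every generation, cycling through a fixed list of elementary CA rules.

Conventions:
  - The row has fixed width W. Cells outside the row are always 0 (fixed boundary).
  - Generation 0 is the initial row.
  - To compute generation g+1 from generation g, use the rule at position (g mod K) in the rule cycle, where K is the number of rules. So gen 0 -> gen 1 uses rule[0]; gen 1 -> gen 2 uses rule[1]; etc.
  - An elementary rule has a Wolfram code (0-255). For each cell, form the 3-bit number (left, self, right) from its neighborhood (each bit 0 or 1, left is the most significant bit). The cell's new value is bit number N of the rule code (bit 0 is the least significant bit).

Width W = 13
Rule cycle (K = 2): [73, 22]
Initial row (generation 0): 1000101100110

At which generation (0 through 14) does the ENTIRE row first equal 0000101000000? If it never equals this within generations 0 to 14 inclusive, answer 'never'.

Gen 0: 1000101100110
Gen 1 (rule 73): 0010001100110
Gen 2 (rule 22): 0111010011001
Gen 3 (rule 73): 0101000011000
Gen 4 (rule 22): 1101100100100
Gen 5 (rule 73): 1101100000001
Gen 6 (rule 22): 0000010000011
Gen 7 (rule 73): 1111000111011
Gen 8 (rule 22): 0000101000000
Gen 9 (rule 73): 1110000011111
Gen 10 (rule 22): 0001000100000
Gen 11 (rule 73): 1100010001111
Gen 12 (rule 22): 0010111010000
Gen 13 (rule 73): 1000101000111
Gen 14 (rule 22): 1101101101000

Answer: 8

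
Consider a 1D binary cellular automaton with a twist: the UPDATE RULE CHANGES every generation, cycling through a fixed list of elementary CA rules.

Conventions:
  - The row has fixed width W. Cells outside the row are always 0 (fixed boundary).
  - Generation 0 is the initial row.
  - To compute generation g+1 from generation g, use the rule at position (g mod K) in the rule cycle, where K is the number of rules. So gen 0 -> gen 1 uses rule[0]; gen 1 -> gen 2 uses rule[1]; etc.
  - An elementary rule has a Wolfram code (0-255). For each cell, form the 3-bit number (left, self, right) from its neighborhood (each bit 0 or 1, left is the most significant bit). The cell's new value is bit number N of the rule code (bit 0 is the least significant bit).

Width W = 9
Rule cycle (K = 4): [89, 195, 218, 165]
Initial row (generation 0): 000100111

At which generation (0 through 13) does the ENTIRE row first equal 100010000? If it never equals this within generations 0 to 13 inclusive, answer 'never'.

Answer: 3

Derivation:
Gen 0: 000100111
Gen 1 (rule 89): 110010101
Gen 2 (rule 195): 010100000
Gen 3 (rule 218): 100010000
Gen 4 (rule 165): 101010111
Gen 5 (rule 89): 000000101
Gen 6 (rule 195): 111111000
Gen 7 (rule 218): 111111100
Gen 8 (rule 165): 011111001
Gen 9 (rule 89): 010001100
Gen 10 (rule 195): 100110101
Gen 11 (rule 218): 011110000
Gen 12 (rule 165): 001100111
Gen 13 (rule 89): 101110101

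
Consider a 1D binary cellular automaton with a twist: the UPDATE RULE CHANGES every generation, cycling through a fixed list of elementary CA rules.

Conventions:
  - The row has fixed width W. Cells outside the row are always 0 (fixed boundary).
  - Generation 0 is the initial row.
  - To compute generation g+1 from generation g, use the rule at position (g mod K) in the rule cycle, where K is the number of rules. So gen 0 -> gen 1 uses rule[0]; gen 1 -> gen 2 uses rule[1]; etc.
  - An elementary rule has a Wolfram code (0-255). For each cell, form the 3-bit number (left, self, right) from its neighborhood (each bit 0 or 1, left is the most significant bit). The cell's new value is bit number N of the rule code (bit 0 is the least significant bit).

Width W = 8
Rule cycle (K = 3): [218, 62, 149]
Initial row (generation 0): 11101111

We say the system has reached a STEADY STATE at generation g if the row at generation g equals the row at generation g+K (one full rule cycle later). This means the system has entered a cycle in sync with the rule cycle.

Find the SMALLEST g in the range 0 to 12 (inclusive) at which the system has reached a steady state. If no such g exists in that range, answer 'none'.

Answer: 1

Derivation:
Gen 0: 11101111
Gen 1 (rule 218): 11101111
Gen 2 (rule 62): 10011000
Gen 3 (rule 149): 11000111
Gen 4 (rule 218): 11101111
Gen 5 (rule 62): 10011000
Gen 6 (rule 149): 11000111
Gen 7 (rule 218): 11101111
Gen 8 (rule 62): 10011000
Gen 9 (rule 149): 11000111
Gen 10 (rule 218): 11101111
Gen 11 (rule 62): 10011000
Gen 12 (rule 149): 11000111
Gen 13 (rule 218): 11101111
Gen 14 (rule 62): 10011000
Gen 15 (rule 149): 11000111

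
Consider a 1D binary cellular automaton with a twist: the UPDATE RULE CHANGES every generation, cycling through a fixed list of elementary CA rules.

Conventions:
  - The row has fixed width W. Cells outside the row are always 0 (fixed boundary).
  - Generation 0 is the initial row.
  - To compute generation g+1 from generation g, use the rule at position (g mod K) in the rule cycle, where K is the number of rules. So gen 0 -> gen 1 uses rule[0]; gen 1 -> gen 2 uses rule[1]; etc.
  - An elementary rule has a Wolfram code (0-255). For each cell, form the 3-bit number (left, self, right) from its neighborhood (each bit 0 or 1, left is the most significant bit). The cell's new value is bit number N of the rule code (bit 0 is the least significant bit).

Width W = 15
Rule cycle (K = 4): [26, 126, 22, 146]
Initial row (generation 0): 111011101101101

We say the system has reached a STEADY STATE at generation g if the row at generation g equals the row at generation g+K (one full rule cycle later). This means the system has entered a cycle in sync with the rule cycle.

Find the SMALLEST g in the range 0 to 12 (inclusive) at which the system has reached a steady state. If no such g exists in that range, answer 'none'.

Answer: none

Derivation:
Gen 0: 111011101101101
Gen 1 (rule 26): 100010001001000
Gen 2 (rule 126): 110111011111100
Gen 3 (rule 22): 000000000000010
Gen 4 (rule 146): 000000000000101
Gen 5 (rule 26): 000000000001000
Gen 6 (rule 126): 000000000011100
Gen 7 (rule 22): 000000000100010
Gen 8 (rule 146): 000000001010101
Gen 9 (rule 26): 000000010000000
Gen 10 (rule 126): 000000111000000
Gen 11 (rule 22): 000001000100000
Gen 12 (rule 146): 000010101010000
Gen 13 (rule 26): 000100000001000
Gen 14 (rule 126): 001110000011100
Gen 15 (rule 22): 010001000100010
Gen 16 (rule 146): 101010101010101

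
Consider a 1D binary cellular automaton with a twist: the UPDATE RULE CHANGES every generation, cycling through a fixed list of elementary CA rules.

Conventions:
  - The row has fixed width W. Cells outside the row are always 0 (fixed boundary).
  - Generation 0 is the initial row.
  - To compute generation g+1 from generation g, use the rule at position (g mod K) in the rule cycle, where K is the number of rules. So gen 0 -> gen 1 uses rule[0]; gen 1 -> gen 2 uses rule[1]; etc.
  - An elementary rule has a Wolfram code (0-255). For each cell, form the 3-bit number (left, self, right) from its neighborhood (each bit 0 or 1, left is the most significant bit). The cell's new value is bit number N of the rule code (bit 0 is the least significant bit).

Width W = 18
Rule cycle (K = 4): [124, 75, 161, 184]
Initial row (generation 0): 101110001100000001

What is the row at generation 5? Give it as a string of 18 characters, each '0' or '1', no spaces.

Answer: 001111011011101111

Derivation:
Gen 0: 101110001100000001
Gen 1 (rule 124): 111011001110000001
Gen 2 (rule 75): 101011011010111110
Gen 3 (rule 161): 010100100101011100
Gen 4 (rule 184): 001010010010111010
Gen 5 (rule 124): 001111011011101111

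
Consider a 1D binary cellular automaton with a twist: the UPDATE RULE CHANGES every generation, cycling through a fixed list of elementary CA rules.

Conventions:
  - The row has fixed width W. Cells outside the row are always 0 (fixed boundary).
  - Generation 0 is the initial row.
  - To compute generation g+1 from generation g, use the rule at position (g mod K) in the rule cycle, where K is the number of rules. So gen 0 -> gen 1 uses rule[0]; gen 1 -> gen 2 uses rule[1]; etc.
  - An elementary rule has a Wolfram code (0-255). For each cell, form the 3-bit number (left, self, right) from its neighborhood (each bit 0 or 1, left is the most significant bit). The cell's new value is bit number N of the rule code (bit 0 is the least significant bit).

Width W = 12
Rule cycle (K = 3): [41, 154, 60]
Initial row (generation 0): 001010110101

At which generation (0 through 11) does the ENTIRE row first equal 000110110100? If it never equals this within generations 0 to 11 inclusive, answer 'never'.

Gen 0: 001010110101
Gen 1 (rule 41): 100101101010
Gen 2 (rule 154): 011001000001
Gen 3 (rule 60): 010101100001
Gen 4 (rule 41): 001011001100
Gen 5 (rule 154): 010010111010
Gen 6 (rule 60): 011011100111
Gen 7 (rule 41): 010110000100
Gen 8 (rule 154): 100101001010
Gen 9 (rule 60): 110111101111
Gen 10 (rule 41): 101100011000
Gen 11 (rule 154): 001010110100

Answer: never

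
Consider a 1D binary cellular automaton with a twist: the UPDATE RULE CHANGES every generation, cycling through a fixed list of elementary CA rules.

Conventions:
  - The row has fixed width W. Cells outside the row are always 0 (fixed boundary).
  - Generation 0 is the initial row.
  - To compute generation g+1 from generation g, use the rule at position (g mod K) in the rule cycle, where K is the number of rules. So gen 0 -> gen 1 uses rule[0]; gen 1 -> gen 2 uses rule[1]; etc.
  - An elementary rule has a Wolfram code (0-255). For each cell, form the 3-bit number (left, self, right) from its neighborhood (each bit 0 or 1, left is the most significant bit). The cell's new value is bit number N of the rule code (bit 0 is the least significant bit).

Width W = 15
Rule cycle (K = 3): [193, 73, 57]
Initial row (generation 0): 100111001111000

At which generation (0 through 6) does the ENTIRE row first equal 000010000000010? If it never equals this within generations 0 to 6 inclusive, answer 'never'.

Answer: 4

Derivation:
Gen 0: 100111001111000
Gen 1 (rule 193): 000011000111011
Gen 2 (rule 73): 111011010101011
Gen 3 (rule 57): 100110101010110
Gen 4 (rule 193): 000010000000010
Gen 5 (rule 73): 111000111111000
Gen 6 (rule 57): 100110100000111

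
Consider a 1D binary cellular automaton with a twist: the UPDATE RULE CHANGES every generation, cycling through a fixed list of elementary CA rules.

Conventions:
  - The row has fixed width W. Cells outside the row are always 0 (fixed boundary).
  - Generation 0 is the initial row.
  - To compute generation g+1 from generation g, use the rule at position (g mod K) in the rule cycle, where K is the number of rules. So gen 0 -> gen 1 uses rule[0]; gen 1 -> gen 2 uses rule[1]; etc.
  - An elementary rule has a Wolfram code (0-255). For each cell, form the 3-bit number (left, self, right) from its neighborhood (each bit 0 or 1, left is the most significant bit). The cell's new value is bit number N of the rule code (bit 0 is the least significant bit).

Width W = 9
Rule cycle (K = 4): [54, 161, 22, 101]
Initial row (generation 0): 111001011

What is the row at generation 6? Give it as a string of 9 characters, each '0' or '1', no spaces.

Gen 0: 111001011
Gen 1 (rule 54): 000111100
Gen 2 (rule 161): 110011001
Gen 3 (rule 22): 001100111
Gen 4 (rule 101): 100100001
Gen 5 (rule 54): 111110011
Gen 6 (rule 161): 011100000

Answer: 011100000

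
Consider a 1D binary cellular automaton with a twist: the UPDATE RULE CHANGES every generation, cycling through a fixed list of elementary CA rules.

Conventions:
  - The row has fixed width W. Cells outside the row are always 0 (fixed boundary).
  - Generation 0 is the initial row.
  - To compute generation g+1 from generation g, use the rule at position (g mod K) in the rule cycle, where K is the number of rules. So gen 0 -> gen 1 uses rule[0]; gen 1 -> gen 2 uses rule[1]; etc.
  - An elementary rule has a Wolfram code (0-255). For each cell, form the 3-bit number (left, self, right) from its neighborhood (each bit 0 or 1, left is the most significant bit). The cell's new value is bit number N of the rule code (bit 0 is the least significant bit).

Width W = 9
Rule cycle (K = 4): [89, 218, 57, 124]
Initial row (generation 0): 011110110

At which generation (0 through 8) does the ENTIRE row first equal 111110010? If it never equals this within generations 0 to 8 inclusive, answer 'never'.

Answer: never

Derivation:
Gen 0: 011110110
Gen 1 (rule 89): 010010111
Gen 2 (rule 218): 101100111
Gen 3 (rule 57): 011010100
Gen 4 (rule 124): 011111110
Gen 5 (rule 89): 010000011
Gen 6 (rule 218): 101000111
Gen 7 (rule 57): 010110100
Gen 8 (rule 124): 011111110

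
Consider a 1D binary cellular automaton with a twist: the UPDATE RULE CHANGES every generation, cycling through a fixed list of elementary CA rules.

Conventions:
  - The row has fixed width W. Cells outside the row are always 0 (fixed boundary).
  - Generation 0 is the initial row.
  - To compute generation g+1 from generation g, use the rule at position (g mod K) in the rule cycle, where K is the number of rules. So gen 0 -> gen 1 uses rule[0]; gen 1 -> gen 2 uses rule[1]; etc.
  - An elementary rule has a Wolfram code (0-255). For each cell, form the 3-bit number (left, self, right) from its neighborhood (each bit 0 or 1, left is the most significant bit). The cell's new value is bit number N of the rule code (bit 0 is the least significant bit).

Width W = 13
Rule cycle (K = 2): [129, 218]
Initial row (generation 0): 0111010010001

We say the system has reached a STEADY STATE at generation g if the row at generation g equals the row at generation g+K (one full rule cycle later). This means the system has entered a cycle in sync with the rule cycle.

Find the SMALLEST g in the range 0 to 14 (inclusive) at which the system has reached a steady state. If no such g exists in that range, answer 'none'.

Answer: 6

Derivation:
Gen 0: 0111010010001
Gen 1 (rule 129): 0010000000100
Gen 2 (rule 218): 0101000001010
Gen 3 (rule 129): 0000011100000
Gen 4 (rule 218): 0000111110000
Gen 5 (rule 129): 1110011100111
Gen 6 (rule 218): 1111111111111
Gen 7 (rule 129): 0111111111110
Gen 8 (rule 218): 1111111111111
Gen 9 (rule 129): 0111111111110
Gen 10 (rule 218): 1111111111111
Gen 11 (rule 129): 0111111111110
Gen 12 (rule 218): 1111111111111
Gen 13 (rule 129): 0111111111110
Gen 14 (rule 218): 1111111111111
Gen 15 (rule 129): 0111111111110
Gen 16 (rule 218): 1111111111111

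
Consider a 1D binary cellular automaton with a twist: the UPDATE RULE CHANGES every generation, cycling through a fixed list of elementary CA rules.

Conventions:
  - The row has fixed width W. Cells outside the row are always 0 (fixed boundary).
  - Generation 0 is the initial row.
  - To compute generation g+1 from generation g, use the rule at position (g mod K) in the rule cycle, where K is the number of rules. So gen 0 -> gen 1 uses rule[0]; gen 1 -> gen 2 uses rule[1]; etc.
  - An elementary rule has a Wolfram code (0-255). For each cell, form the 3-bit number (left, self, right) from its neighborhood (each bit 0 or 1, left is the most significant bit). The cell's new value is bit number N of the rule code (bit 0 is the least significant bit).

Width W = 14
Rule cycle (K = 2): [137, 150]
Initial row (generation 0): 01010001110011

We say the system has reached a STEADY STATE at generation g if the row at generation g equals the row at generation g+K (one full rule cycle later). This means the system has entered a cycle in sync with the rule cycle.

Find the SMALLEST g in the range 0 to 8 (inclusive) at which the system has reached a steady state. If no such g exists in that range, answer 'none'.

Gen 0: 01010001110011
Gen 1 (rule 137): 00000101100010
Gen 2 (rule 150): 00001100010111
Gen 3 (rule 137): 11101001000110
Gen 4 (rule 150): 01001111101001
Gen 5 (rule 137): 00001111000000
Gen 6 (rule 150): 00010110100000
Gen 7 (rule 137): 11000100001111
Gen 8 (rule 150): 00101110010110
Gen 9 (rule 137): 10001100000100
Gen 10 (rule 150): 11010010001110

Answer: none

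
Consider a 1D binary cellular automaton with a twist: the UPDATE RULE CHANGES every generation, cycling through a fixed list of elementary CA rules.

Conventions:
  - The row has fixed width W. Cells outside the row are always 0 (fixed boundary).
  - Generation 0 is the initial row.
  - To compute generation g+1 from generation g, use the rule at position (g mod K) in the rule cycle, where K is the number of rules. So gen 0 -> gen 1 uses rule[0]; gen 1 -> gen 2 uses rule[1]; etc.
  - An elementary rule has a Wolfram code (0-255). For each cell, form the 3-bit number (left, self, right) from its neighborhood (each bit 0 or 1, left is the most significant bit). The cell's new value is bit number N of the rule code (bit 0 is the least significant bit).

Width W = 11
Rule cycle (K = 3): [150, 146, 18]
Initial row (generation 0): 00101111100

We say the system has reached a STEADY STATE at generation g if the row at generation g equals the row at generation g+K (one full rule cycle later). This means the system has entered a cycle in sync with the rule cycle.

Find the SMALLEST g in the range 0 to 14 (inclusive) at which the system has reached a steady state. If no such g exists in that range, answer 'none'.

Answer: 14

Derivation:
Gen 0: 00101111100
Gen 1 (rule 150): 01100111010
Gen 2 (rule 146): 10011010001
Gen 3 (rule 18): 01100001010
Gen 4 (rule 150): 10010011011
Gen 5 (rule 146): 01101100000
Gen 6 (rule 18): 10000010000
Gen 7 (rule 150): 11000111000
Gen 8 (rule 146): 00101010100
Gen 9 (rule 18): 01000000010
Gen 10 (rule 150): 11100000111
Gen 11 (rule 146): 01010001010
Gen 12 (rule 18): 10001010001
Gen 13 (rule 150): 11011011011
Gen 14 (rule 146): 00000000000
Gen 15 (rule 18): 00000000000
Gen 16 (rule 150): 00000000000
Gen 17 (rule 146): 00000000000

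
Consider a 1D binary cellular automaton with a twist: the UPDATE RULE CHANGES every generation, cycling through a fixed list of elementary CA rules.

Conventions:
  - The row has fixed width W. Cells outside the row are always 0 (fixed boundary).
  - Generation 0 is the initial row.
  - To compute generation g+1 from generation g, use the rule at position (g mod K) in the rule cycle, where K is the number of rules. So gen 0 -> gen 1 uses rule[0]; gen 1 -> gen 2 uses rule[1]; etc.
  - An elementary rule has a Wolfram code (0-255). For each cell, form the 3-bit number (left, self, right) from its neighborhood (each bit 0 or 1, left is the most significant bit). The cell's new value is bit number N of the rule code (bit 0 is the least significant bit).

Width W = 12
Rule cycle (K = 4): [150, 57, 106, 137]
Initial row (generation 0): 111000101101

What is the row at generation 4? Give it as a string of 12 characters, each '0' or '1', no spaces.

Answer: 000111100001

Derivation:
Gen 0: 111000101101
Gen 1 (rule 150): 010101100001
Gen 2 (rule 57): 001011011100
Gen 3 (rule 106): 010111110100
Gen 4 (rule 137): 000111100001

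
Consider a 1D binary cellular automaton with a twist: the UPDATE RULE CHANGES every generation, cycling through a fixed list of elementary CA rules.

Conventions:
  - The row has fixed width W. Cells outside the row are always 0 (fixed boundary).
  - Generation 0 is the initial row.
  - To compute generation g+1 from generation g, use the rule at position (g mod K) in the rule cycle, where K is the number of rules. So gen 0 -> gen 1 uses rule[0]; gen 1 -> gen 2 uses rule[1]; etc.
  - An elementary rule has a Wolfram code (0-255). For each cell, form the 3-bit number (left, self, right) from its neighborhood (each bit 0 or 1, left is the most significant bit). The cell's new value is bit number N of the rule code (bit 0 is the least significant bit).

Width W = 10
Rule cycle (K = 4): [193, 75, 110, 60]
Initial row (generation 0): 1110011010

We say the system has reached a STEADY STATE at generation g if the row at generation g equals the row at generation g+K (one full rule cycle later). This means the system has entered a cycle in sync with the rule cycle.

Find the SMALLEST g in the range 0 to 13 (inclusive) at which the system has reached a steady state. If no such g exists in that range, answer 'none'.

Gen 0: 1110011010
Gen 1 (rule 193): 0110001000
Gen 2 (rule 75): 1110110011
Gen 3 (rule 110): 1011110111
Gen 4 (rule 60): 1110001100
Gen 5 (rule 193): 0110100101
Gen 6 (rule 75): 1110001000
Gen 7 (rule 110): 1010011000
Gen 8 (rule 60): 1111010100
Gen 9 (rule 193): 0111000001
Gen 10 (rule 75): 1101011110
Gen 11 (rule 110): 1111110010
Gen 12 (rule 60): 1000001011
Gen 13 (rule 193): 0011100001
Gen 14 (rule 75): 1110101110
Gen 15 (rule 110): 1011111010
Gen 16 (rule 60): 1110000111
Gen 17 (rule 193): 0110110011

Answer: none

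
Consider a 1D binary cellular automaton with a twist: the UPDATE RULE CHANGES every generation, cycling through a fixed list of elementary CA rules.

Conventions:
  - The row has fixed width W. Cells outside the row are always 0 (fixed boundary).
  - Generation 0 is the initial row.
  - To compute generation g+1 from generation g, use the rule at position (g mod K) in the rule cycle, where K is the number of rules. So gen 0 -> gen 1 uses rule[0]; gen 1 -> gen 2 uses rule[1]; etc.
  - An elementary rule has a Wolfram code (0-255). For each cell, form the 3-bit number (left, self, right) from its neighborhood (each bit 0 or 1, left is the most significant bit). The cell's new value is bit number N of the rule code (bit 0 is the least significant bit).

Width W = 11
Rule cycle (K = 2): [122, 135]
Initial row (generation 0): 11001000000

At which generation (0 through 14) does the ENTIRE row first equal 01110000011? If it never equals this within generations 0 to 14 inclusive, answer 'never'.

Answer: 4

Derivation:
Gen 0: 11001000000
Gen 1 (rule 122): 11110100000
Gen 2 (rule 135): 01100101111
Gen 3 (rule 122): 11111011001
Gen 4 (rule 135): 01110000011
Gen 5 (rule 122): 11011000111
Gen 6 (rule 135): 00000011010
Gen 7 (rule 122): 00000111101
Gen 8 (rule 135): 11111011001
Gen 9 (rule 122): 10001111110
Gen 10 (rule 135): 10110111100
Gen 11 (rule 122): 01111100110
Gen 12 (rule 135): 10111001000
Gen 13 (rule 122): 01101110100
Gen 14 (rule 135): 10000100101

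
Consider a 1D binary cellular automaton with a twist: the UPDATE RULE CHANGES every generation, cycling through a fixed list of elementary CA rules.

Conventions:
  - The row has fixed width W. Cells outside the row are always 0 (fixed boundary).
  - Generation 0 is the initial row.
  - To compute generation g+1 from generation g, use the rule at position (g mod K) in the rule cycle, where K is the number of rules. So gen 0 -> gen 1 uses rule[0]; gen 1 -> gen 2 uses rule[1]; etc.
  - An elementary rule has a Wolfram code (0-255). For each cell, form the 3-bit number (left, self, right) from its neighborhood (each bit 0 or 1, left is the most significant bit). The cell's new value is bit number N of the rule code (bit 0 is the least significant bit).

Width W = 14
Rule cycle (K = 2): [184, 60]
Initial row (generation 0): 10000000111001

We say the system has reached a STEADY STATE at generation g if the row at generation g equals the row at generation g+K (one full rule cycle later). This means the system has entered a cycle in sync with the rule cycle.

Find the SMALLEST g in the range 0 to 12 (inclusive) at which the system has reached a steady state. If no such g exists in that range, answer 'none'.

Gen 0: 10000000111001
Gen 1 (rule 184): 01000000110100
Gen 2 (rule 60): 01100000101110
Gen 3 (rule 184): 01010000011101
Gen 4 (rule 60): 01111000010011
Gen 5 (rule 184): 01110100001010
Gen 6 (rule 60): 01001110001111
Gen 7 (rule 184): 00101101001110
Gen 8 (rule 60): 00111011101001
Gen 9 (rule 184): 00110111010100
Gen 10 (rule 60): 00101100111110
Gen 11 (rule 184): 00011010111101
Gen 12 (rule 60): 00010111100011
Gen 13 (rule 184): 00001111010010
Gen 14 (rule 60): 00001000111011

Answer: none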